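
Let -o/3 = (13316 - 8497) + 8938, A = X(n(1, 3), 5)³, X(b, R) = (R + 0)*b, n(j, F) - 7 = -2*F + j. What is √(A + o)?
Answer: I*√40271 ≈ 200.68*I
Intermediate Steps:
n(j, F) = 7 + j - 2*F (n(j, F) = 7 + (-2*F + j) = 7 + (j - 2*F) = 7 + j - 2*F)
X(b, R) = R*b
A = 1000 (A = (5*(7 + 1 - 2*3))³ = (5*(7 + 1 - 6))³ = (5*2)³ = 10³ = 1000)
o = -41271 (o = -3*((13316 - 8497) + 8938) = -3*(4819 + 8938) = -3*13757 = -41271)
√(A + o) = √(1000 - 41271) = √(-40271) = I*√40271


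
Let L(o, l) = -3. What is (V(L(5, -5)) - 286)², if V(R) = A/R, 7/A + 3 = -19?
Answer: 356039161/4356 ≈ 81735.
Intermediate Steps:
A = -7/22 (A = 7/(-3 - 19) = 7/(-22) = 7*(-1/22) = -7/22 ≈ -0.31818)
V(R) = -7/(22*R)
(V(L(5, -5)) - 286)² = (-7/22/(-3) - 286)² = (-7/22*(-⅓) - 286)² = (7/66 - 286)² = (-18869/66)² = 356039161/4356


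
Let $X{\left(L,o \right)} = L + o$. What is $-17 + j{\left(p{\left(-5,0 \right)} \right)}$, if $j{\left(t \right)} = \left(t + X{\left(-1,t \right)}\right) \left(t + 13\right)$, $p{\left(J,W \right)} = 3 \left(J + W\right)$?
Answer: $45$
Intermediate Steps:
$p{\left(J,W \right)} = 3 J + 3 W$
$j{\left(t \right)} = \left(-1 + 2 t\right) \left(13 + t\right)$ ($j{\left(t \right)} = \left(t + \left(-1 + t\right)\right) \left(t + 13\right) = \left(-1 + 2 t\right) \left(13 + t\right)$)
$-17 + j{\left(p{\left(-5,0 \right)} \right)} = -17 + \left(-13 + 2 \left(3 \left(-5\right) + 3 \cdot 0\right)^{2} + 25 \left(3 \left(-5\right) + 3 \cdot 0\right)\right) = -17 + \left(-13 + 2 \left(-15 + 0\right)^{2} + 25 \left(-15 + 0\right)\right) = -17 + \left(-13 + 2 \left(-15\right)^{2} + 25 \left(-15\right)\right) = -17 - -62 = -17 + 62 = 45$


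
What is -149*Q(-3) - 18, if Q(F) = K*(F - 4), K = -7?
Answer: -7319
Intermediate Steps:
Q(F) = 28 - 7*F (Q(F) = -7*(F - 4) = -7*(-4 + F) = 28 - 7*F)
-149*Q(-3) - 18 = -149*(28 - 7*(-3)) - 18 = -149*(28 + 21) - 18 = -149*49 - 18 = -7301 - 18 = -7319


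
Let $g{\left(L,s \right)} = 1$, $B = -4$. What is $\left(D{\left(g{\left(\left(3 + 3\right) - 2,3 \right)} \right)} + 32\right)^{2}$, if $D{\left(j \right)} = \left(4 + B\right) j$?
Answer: $1024$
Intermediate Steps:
$D{\left(j \right)} = 0$ ($D{\left(j \right)} = \left(4 - 4\right) j = 0 j = 0$)
$\left(D{\left(g{\left(\left(3 + 3\right) - 2,3 \right)} \right)} + 32\right)^{2} = \left(0 + 32\right)^{2} = 32^{2} = 1024$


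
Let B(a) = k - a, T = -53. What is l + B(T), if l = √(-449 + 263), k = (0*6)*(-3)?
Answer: 53 + I*√186 ≈ 53.0 + 13.638*I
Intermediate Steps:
k = 0 (k = 0*(-3) = 0)
B(a) = -a (B(a) = 0 - a = -a)
l = I*√186 (l = √(-186) = I*√186 ≈ 13.638*I)
l + B(T) = I*√186 - 1*(-53) = I*√186 + 53 = 53 + I*√186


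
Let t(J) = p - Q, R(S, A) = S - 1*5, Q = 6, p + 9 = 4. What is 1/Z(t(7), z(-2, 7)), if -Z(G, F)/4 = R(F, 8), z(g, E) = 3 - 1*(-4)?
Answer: -⅛ ≈ -0.12500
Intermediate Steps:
z(g, E) = 7 (z(g, E) = 3 + 4 = 7)
p = -5 (p = -9 + 4 = -5)
R(S, A) = -5 + S (R(S, A) = S - 5 = -5 + S)
t(J) = -11 (t(J) = -5 - 1*6 = -5 - 6 = -11)
Z(G, F) = 20 - 4*F (Z(G, F) = -4*(-5 + F) = 20 - 4*F)
1/Z(t(7), z(-2, 7)) = 1/(20 - 4*7) = 1/(20 - 28) = 1/(-8) = -⅛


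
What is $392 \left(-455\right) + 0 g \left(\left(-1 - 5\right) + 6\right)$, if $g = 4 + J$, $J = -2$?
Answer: $-178360$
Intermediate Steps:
$g = 2$ ($g = 4 - 2 = 2$)
$392 \left(-455\right) + 0 g \left(\left(-1 - 5\right) + 6\right) = 392 \left(-455\right) + 0 \cdot 2 \left(\left(-1 - 5\right) + 6\right) = -178360 + 0 \left(-6 + 6\right) = -178360 + 0 \cdot 0 = -178360 + 0 = -178360$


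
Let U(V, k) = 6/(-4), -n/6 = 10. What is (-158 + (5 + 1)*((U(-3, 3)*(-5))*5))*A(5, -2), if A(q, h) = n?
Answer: -4020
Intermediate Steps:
n = -60 (n = -6*10 = -60)
A(q, h) = -60
U(V, k) = -3/2 (U(V, k) = 6*(-¼) = -3/2)
(-158 + (5 + 1)*((U(-3, 3)*(-5))*5))*A(5, -2) = (-158 + (5 + 1)*(-3/2*(-5)*5))*(-60) = (-158 + 6*((15/2)*5))*(-60) = (-158 + 6*(75/2))*(-60) = (-158 + 225)*(-60) = 67*(-60) = -4020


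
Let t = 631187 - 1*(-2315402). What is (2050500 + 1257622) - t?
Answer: 361533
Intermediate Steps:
t = 2946589 (t = 631187 + 2315402 = 2946589)
(2050500 + 1257622) - t = (2050500 + 1257622) - 1*2946589 = 3308122 - 2946589 = 361533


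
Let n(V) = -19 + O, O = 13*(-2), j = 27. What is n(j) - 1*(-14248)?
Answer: 14203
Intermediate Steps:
O = -26
n(V) = -45 (n(V) = -19 - 26 = -45)
n(j) - 1*(-14248) = -45 - 1*(-14248) = -45 + 14248 = 14203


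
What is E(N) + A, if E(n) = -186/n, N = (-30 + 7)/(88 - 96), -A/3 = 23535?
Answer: -1625403/23 ≈ -70670.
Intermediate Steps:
A = -70605 (A = -3*23535 = -70605)
N = 23/8 (N = -23/(-8) = -23*(-⅛) = 23/8 ≈ 2.8750)
E(N) + A = -186/23/8 - 70605 = -186*8/23 - 70605 = -1488/23 - 70605 = -1625403/23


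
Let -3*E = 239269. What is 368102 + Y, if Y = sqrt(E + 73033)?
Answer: 368102 + I*sqrt(60510)/3 ≈ 3.681e+5 + 81.996*I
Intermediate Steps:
E = -239269/3 (E = -1/3*239269 = -239269/3 ≈ -79756.)
Y = I*sqrt(60510)/3 (Y = sqrt(-239269/3 + 73033) = sqrt(-20170/3) = I*sqrt(60510)/3 ≈ 81.996*I)
368102 + Y = 368102 + I*sqrt(60510)/3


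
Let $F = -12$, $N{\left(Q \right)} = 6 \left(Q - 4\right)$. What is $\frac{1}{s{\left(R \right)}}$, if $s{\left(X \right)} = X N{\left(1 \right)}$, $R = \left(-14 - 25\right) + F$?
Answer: $\frac{1}{918} \approx 0.0010893$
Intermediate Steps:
$N{\left(Q \right)} = -24 + 6 Q$ ($N{\left(Q \right)} = 6 \left(-4 + Q\right) = -24 + 6 Q$)
$R = -51$ ($R = \left(-14 - 25\right) - 12 = -39 - 12 = -51$)
$s{\left(X \right)} = - 18 X$ ($s{\left(X \right)} = X \left(-24 + 6 \cdot 1\right) = X \left(-24 + 6\right) = X \left(-18\right) = - 18 X$)
$\frac{1}{s{\left(R \right)}} = \frac{1}{\left(-18\right) \left(-51\right)} = \frac{1}{918}$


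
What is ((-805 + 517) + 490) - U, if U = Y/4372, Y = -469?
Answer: 883613/4372 ≈ 202.11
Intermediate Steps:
U = -469/4372 ≈ -0.10727
((-805 + 517) + 490) - U = ((-805 + 517) + 490) - 1*(-469/4372) = (-288 + 490) + 469/4372 = 202 + 469/4372 = 883613/4372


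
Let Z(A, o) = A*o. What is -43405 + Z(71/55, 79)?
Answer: -2381666/55 ≈ -43303.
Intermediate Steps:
-43405 + Z(71/55, 79) = -43405 + (71/55)*79 = -43405 + 5609/55 = -2381666/55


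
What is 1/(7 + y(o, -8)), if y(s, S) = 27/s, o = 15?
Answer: 5/44 ≈ 0.11364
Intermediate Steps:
1/(7 + y(o, -8)) = 1/(7 + 27/15) = 1/(7 + 27*(1/15)) = 1/(7 + 9/5) = 1/(44/5) = 5/44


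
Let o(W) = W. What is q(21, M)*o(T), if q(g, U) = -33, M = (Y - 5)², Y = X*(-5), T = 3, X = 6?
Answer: -99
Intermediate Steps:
Y = -30 (Y = 6*(-5) = -30)
M = 1225 (M = (-30 - 5)² = (-35)² = 1225)
q(21, M)*o(T) = -33*3 = -99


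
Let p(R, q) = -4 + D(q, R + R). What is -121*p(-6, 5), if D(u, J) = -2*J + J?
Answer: -968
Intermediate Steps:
D(u, J) = -J
p(R, q) = -4 - 2*R (p(R, q) = -4 - (R + R) = -4 - 2*R)
-121*p(-6, 5) = -121*(-4 - 2*(-6)) = -121*(-4 + 12) = -121*8 = -968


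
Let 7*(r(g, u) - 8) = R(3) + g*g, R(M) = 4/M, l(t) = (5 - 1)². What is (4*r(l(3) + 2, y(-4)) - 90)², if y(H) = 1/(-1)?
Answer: 7214596/441 ≈ 16360.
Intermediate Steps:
l(t) = 16 (l(t) = 4² = 16)
y(H) = -1
r(g, u) = 172/21 + g²/7 (r(g, u) = 8 + (4/3 + g*g)/7 = 8 + (4*(⅓) + g²)/7 = 8 + (4/3 + g²)/7 = 8 + (4/21 + g²/7) = 172/21 + g²/7)
(4*r(l(3) + 2, y(-4)) - 90)² = (4*(172/21 + (16 + 2)²/7) - 90)² = (4*(172/21 + (⅐)*18²) - 90)² = (4*(172/21 + (⅐)*324) - 90)² = (4*(172/21 + 324/7) - 90)² = (4*(1144/21) - 90)² = (4576/21 - 90)² = (2686/21)² = 7214596/441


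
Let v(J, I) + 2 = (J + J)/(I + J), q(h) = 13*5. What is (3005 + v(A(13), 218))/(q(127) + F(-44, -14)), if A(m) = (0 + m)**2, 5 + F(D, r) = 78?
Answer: 1162499/53406 ≈ 21.767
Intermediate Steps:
F(D, r) = 73 (F(D, r) = -5 + 78 = 73)
q(h) = 65
A(m) = m**2
v(J, I) = -2 + 2*J/(I + J) (v(J, I) = -2 + (J + J)/(I + J) = -2 + (2*J)/(I + J) = -2 + 2*J/(I + J))
(3005 + v(A(13), 218))/(q(127) + F(-44, -14)) = (3005 - 2*218/(218 + 13**2))/(65 + 73) = (3005 - 2*218/(218 + 169))/138 = (3005 - 2*218/387)*(1/138) = (3005 - 2*218*1/387)*(1/138) = (3005 - 436/387)*(1/138) = (1162499/387)*(1/138) = 1162499/53406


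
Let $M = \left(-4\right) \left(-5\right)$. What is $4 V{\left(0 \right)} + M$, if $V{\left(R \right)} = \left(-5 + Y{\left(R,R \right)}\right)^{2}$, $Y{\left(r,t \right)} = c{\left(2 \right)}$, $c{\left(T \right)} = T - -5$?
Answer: $36$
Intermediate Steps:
$c{\left(T \right)} = 5 + T$ ($c{\left(T \right)} = T + 5 = 5 + T$)
$Y{\left(r,t \right)} = 7$ ($Y{\left(r,t \right)} = 5 + 2 = 7$)
$V{\left(R \right)} = 4$ ($V{\left(R \right)} = \left(-5 + 7\right)^{2} = 2^{2} = 4$)
$M = 20$
$4 V{\left(0 \right)} + M = 4 \cdot 4 + 20 = 16 + 20 = 36$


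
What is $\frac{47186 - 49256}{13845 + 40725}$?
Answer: $- \frac{69}{1819} \approx -0.037933$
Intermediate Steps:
$\frac{47186 - 49256}{13845 + 40725} = - \frac{2070}{54570} = \left(-2070\right) \frac{1}{54570} = - \frac{69}{1819}$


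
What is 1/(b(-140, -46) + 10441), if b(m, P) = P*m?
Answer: 1/16881 ≈ 5.9238e-5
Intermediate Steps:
1/(b(-140, -46) + 10441) = 1/(-46*(-140) + 10441) = 1/(6440 + 10441) = 1/16881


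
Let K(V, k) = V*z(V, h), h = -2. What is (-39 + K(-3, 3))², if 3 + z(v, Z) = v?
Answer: 441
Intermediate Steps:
z(v, Z) = -3 + v
K(V, k) = V*(-3 + V)
(-39 + K(-3, 3))² = (-39 - 3*(-3 - 3))² = (-39 - 3*(-6))² = (-39 + 18)² = (-21)² = 441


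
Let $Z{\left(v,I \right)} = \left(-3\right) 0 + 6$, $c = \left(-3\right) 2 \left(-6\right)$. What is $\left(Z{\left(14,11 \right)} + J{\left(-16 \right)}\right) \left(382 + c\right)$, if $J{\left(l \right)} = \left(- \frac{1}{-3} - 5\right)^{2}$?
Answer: $\frac{104500}{9} \approx 11611.0$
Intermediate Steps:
$c = 36$ ($c = \left(-6\right) \left(-6\right) = 36$)
$Z{\left(v,I \right)} = 6$ ($Z{\left(v,I \right)} = 0 + 6 = 6$)
$J{\left(l \right)} = \frac{196}{9}$ ($J{\left(l \right)} = \left(\left(-1\right) \left(- \frac{1}{3}\right) - 5\right)^{2} = \left(\frac{1}{3} - 5\right)^{2} = \left(- \frac{14}{3}\right)^{2} = \frac{196}{9}$)
$\left(Z{\left(14,11 \right)} + J{\left(-16 \right)}\right) \left(382 + c\right) = \left(6 + \frac{196}{9}\right) \left(382 + 36\right) = \frac{250}{9} \cdot 418 = \frac{104500}{9}$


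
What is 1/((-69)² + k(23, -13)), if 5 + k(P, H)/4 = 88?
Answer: 1/5093 ≈ 0.00019635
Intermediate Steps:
k(P, H) = 332 (k(P, H) = -20 + 4*88 = -20 + 352 = 332)
1/((-69)² + k(23, -13)) = 1/((-69)² + 332) = 1/(4761 + 332) = 1/5093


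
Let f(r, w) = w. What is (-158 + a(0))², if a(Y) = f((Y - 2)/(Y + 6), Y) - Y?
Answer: 24964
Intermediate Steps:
a(Y) = 0 (a(Y) = Y - Y = 0)
(-158 + a(0))² = (-158 + 0)² = (-158)² = 24964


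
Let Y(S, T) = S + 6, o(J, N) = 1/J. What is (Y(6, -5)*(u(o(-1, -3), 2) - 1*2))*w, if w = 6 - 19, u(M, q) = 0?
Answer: 312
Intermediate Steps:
Y(S, T) = 6 + S
w = -13
(Y(6, -5)*(u(o(-1, -3), 2) - 1*2))*w = ((6 + 6)*(0 - 1*2))*(-13) = (12*(0 - 2))*(-13) = (12*(-2))*(-13) = -24*(-13) = 312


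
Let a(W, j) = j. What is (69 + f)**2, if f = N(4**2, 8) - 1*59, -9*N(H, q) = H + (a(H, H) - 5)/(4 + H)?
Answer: 2157961/32400 ≈ 66.604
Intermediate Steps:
N(H, q) = -H/9 - (-5 + H)/(9*(4 + H)) (N(H, q) = -(H + (H - 5)/(4 + H))/9 = -(H + (-5 + H)/(4 + H))/9 = -H/9 - (-5 + H)/(9*(4 + H)))
f = -10951/180 (f = (5 - (4**2)**2 - 5*4**2)/(9*(4 + 4**2)) - 1*59 = (5 - 1*16**2 - 5*16)/(9*(4 + 16)) - 59 = (1/9)*(5 - 1*256 - 80)/20 - 59 = (1/9)*(1/20)*(5 - 256 - 80) - 59 = (1/9)*(1/20)*(-331) - 59 = -331/180 - 59 = -10951/180 ≈ -60.839)
(69 + f)**2 = (69 - 10951/180)**2 = (1469/180)**2 = 2157961/32400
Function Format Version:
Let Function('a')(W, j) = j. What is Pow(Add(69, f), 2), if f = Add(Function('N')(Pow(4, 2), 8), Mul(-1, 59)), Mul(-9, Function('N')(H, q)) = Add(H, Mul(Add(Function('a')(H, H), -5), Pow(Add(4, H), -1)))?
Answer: Rational(2157961, 32400) ≈ 66.604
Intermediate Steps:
Function('N')(H, q) = Add(Mul(Rational(-1, 9), H), Mul(Rational(-1, 9), Pow(Add(4, H), -1), Add(-5, H))) (Function('N')(H, q) = Mul(Rational(-1, 9), Add(H, Mul(Add(H, -5), Pow(Add(4, H), -1)))) = Mul(Rational(-1, 9), Add(H, Mul(Add(-5, H), Pow(Add(4, H), -1)))) = Mul(Rational(-1, 9), Add(H, Mul(Pow(Add(4, H), -1), Add(-5, H)))) = Add(Mul(Rational(-1, 9), H), Mul(Rational(-1, 9), Pow(Add(4, H), -1), Add(-5, H))))
f = Rational(-10951, 180) (f = Add(Mul(Rational(1, 9), Pow(Add(4, Pow(4, 2)), -1), Add(5, Mul(-1, Pow(Pow(4, 2), 2)), Mul(-5, Pow(4, 2)))), Mul(-1, 59)) = Add(Mul(Rational(1, 9), Pow(Add(4, 16), -1), Add(5, Mul(-1, Pow(16, 2)), Mul(-5, 16))), -59) = Add(Mul(Rational(1, 9), Pow(20, -1), Add(5, Mul(-1, 256), -80)), -59) = Add(Mul(Rational(1, 9), Rational(1, 20), Add(5, -256, -80)), -59) = Add(Mul(Rational(1, 9), Rational(1, 20), -331), -59) = Add(Rational(-331, 180), -59) = Rational(-10951, 180) ≈ -60.839)
Pow(Add(69, f), 2) = Pow(Add(69, Rational(-10951, 180)), 2) = Pow(Rational(1469, 180), 2) = Rational(2157961, 32400)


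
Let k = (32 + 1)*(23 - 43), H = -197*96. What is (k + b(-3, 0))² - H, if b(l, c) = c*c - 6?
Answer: 462468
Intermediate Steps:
H = -18912
k = -660 (k = 33*(-20) = -660)
b(l, c) = -6 + c² (b(l, c) = c² - 6 = -6 + c²)
(k + b(-3, 0))² - H = (-660 + (-6 + 0²))² - 1*(-18912) = (-660 + (-6 + 0))² + 18912 = (-660 - 6)² + 18912 = (-666)² + 18912 = 443556 + 18912 = 462468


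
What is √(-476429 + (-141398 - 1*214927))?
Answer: I*√832754 ≈ 912.55*I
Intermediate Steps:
√(-476429 + (-141398 - 1*214927)) = √(-476429 + (-141398 - 214927)) = √(-476429 - 356325) = √(-832754) = I*√832754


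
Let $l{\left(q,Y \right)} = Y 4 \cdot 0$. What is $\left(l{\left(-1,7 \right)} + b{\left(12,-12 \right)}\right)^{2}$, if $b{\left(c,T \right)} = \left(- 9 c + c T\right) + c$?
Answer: $57600$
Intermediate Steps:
$l{\left(q,Y \right)} = 0$ ($l{\left(q,Y \right)} = 4 Y 0 = 0$)
$b{\left(c,T \right)} = - 8 c + T c$ ($b{\left(c,T \right)} = \left(- 9 c + T c\right) + c = - 8 c + T c$)
$\left(l{\left(-1,7 \right)} + b{\left(12,-12 \right)}\right)^{2} = \left(0 + 12 \left(-8 - 12\right)\right)^{2} = \left(0 + 12 \left(-20\right)\right)^{2} = \left(0 - 240\right)^{2} = \left(-240\right)^{2} = 57600$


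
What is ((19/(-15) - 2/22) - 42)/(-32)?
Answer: 3577/2640 ≈ 1.3549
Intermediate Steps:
((19/(-15) - 2/22) - 42)/(-32) = ((19*(-1/15) - 2*1/22) - 42)*(-1/32) = ((-19/15 - 1/11) - 42)*(-1/32) = (-224/165 - 42)*(-1/32) = -7154/165*(-1/32) = 3577/2640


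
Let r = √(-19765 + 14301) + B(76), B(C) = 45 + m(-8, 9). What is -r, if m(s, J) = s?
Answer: -37 - 2*I*√1366 ≈ -37.0 - 73.919*I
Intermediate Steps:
B(C) = 37 (B(C) = 45 - 8 = 37)
r = 37 + 2*I*√1366 (r = √(-19765 + 14301) + 37 = √(-5464) + 37 = 2*I*√1366 + 37 = 37 + 2*I*√1366 ≈ 37.0 + 73.919*I)
-r = -(37 + 2*I*√1366) = -37 - 2*I*√1366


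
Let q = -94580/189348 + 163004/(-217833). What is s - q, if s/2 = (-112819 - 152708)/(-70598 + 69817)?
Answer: 166243773441979/244040270397 ≈ 681.21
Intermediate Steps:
q = -4288927211/3437186907 (q = -94580*1/189348 + 163004*(-1/217833) = -23645/47337 - 163004/217833 = -4288927211/3437186907 ≈ -1.2478)
s = 531054/781 (s = 2*((-112819 - 152708)/(-70598 + 69817)) = 2*(-265527/(-781)) = 2*(-265527*(-1/781)) = 2*(265527/781) = 531054/781 ≈ 679.97)
s - q = 531054/781 - 1*(-4288927211/3437186907) = 531054/781 + 4288927211/3437186907 = 166243773441979/244040270397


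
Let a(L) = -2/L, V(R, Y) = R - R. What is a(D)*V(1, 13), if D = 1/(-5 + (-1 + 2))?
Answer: 0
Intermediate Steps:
V(R, Y) = 0
D = -¼ (D = 1/(-5 + 1) = 1/(-4) = -¼ ≈ -0.25000)
a(D)*V(1, 13) = -2/(-¼)*0 = -2*(-4)*0 = 8*0 = 0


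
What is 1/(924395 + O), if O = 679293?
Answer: 1/1603688 ≈ 6.2356e-7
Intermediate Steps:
1/(924395 + O) = 1/(924395 + 679293) = 1/1603688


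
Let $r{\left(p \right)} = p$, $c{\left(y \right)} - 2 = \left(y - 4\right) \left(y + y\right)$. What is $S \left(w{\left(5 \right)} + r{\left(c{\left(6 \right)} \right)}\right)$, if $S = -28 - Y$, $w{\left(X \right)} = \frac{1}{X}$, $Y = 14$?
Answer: $- \frac{5502}{5} \approx -1100.4$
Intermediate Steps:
$c{\left(y \right)} = 2 + 2 y \left(-4 + y\right)$ ($c{\left(y \right)} = 2 + \left(y - 4\right) \left(y + y\right) = 2 + \left(-4 + y\right) 2 y = 2 + 2 y \left(-4 + y\right)$)
$S = -42$ ($S = -28 - 14 = -42$)
$S \left(w{\left(5 \right)} + r{\left(c{\left(6 \right)} \right)}\right) = - 42 \left(\frac{1}{5} + \left(2 - 48 + 2 \cdot 6^{2}\right)\right) = - 42 \left(\frac{1}{5} + \left(2 - 48 + 2 \cdot 36\right)\right) = - 42 \left(\frac{1}{5} + \left(2 - 48 + 72\right)\right) = - 42 \left(\frac{1}{5} + 26\right) = \left(-42\right) \frac{131}{5} = - \frac{5502}{5}$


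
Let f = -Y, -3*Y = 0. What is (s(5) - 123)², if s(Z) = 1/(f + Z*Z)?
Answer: 9449476/625 ≈ 15119.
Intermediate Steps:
Y = 0 (Y = -⅓*0 = 0)
f = 0 (f = -1*0 = 0)
s(Z) = Z⁻² (s(Z) = 1/(0 + Z*Z) = 1/(0 + Z²) = 1/(Z²) = Z⁻²)
(s(5) - 123)² = (5⁻² - 123)² = (1/25 - 123)² = (-3074/25)² = 9449476/625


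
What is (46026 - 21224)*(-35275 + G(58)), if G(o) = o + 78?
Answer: -871517478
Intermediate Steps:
G(o) = 78 + o
(46026 - 21224)*(-35275 + G(58)) = (46026 - 21224)*(-35275 + (78 + 58)) = 24802*(-35275 + 136) = 24802*(-35139) = -871517478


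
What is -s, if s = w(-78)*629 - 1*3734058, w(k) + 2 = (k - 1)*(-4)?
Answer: 3536552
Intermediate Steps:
w(k) = 2 - 4*k (w(k) = -2 + (k - 1)*(-4) = -2 + (-1 + k)*(-4) = -2 + (4 - 4*k) = 2 - 4*k)
s = -3536552 (s = (2 - 4*(-78))*629 - 1*3734058 = (2 + 312)*629 - 3734058 = 314*629 - 3734058 = 197506 - 3734058 = -3536552)
-s = -1*(-3536552) = 3536552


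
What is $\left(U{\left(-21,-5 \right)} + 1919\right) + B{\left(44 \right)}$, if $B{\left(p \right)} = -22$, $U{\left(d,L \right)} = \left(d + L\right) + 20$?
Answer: $1891$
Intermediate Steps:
$U{\left(d,L \right)} = 20 + L + d$ ($U{\left(d,L \right)} = \left(L + d\right) + 20 = 20 + L + d$)
$\left(U{\left(-21,-5 \right)} + 1919\right) + B{\left(44 \right)} = \left(\left(20 - 5 - 21\right) + 1919\right) - 22 = \left(-6 + 1919\right) - 22 = 1913 - 22 = 1891$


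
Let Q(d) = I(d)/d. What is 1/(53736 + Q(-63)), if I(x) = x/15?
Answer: 15/806041 ≈ 1.8609e-5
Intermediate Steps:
I(x) = x/15 (I(x) = x*(1/15) = x/15)
Q(d) = 1/15 (Q(d) = (d/15)/d = 1/15)
1/(53736 + Q(-63)) = 1/(53736 + 1/15) = 1/(806041/15) = 15/806041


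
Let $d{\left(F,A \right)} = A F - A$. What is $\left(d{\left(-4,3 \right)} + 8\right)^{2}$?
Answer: $49$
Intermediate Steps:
$d{\left(F,A \right)} = - A + A F$
$\left(d{\left(-4,3 \right)} + 8\right)^{2} = \left(3 \left(-1 - 4\right) + 8\right)^{2} = \left(3 \left(-5\right) + 8\right)^{2} = \left(-15 + 8\right)^{2} = \left(-7\right)^{2} = 49$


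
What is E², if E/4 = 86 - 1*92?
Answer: 576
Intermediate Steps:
E = -24 (E = 4*(86 - 1*92) = 4*(86 - 92) = 4*(-6) = -24)
E² = (-24)² = 576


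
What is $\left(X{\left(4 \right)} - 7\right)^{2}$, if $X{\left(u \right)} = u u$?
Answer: $81$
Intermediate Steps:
$X{\left(u \right)} = u^{2}$
$\left(X{\left(4 \right)} - 7\right)^{2} = \left(4^{2} - 7\right)^{2} = \left(16 - 7\right)^{2} = 9^{2} = 81$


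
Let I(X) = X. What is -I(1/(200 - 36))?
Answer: -1/164 ≈ -0.0060976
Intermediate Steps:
-I(1/(200 - 36)) = -1/(200 - 36) = -1/164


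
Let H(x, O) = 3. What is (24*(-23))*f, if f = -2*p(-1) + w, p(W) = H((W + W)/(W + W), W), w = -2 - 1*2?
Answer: 5520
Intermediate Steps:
w = -4 (w = -2 - 2 = -4)
p(W) = 3
f = -10 (f = -2*3 - 4 = -6 - 4 = -10)
(24*(-23))*f = (24*(-23))*(-10) = -552*(-10) = 5520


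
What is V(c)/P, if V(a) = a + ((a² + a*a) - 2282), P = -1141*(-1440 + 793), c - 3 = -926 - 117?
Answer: 308554/105461 ≈ 2.9258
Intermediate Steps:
c = -1040 (c = 3 + (-926 - 117) = 3 - 1043 = -1040)
P = 738227 (P = -1141*(-647) = 738227)
V(a) = -2282 + a + 2*a² (V(a) = a + ((a² + a²) - 2282) = a + (2*a² - 2282) = a + (-2282 + 2*a²) = -2282 + a + 2*a²)
V(c)/P = (-2282 - 1040 + 2*(-1040)²)/738227 = (-2282 - 1040 + 2*1081600)*(1/738227) = (-2282 - 1040 + 2163200)*(1/738227) = 2159878*(1/738227) = 308554/105461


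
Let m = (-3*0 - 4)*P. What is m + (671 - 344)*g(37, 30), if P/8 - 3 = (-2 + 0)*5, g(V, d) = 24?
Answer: 8072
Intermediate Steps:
P = -56 (P = 24 + 8*((-2 + 0)*5) = 24 + 8*(-2*5) = 24 + 8*(-10) = 24 - 80 = -56)
m = 224 (m = (-3*0 - 4)*(-56) = (0 - 4)*(-56) = -4*(-56) = 224)
m + (671 - 344)*g(37, 30) = 224 + (671 - 344)*24 = 224 + 327*24 = 224 + 7848 = 8072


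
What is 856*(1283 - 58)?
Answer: 1048600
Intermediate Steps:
856*(1283 - 58) = 856*1225 = 1048600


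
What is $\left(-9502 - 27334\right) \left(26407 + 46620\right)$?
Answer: $-2690022572$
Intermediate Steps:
$\left(-9502 - 27334\right) \left(26407 + 46620\right) = \left(-36836\right) 73027 = -2690022572$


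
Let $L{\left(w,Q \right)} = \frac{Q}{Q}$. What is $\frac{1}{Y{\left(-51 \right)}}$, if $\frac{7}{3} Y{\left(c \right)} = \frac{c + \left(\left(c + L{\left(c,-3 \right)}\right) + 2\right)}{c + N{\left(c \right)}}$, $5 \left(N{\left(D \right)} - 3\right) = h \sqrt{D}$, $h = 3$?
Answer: $\frac{112}{99} - \frac{7 i \sqrt{51}}{495} \approx 1.1313 - 0.10099 i$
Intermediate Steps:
$L{\left(w,Q \right)} = 1$
$N{\left(D \right)} = 3 + \frac{3 \sqrt{D}}{5}$
$Y{\left(c \right)} = \frac{3 \left(3 + 2 c\right)}{7 \left(3 + c + \frac{3 \sqrt{c}}{5}\right)}$ ($Y{\left(c \right)} = \frac{3 \frac{c + \left(\left(c + 1\right) + 2\right)}{c + \left(3 + \frac{3 \sqrt{c}}{5}\right)}}{7} = \frac{3 \frac{c + \left(\left(1 + c\right) + 2\right)}{3 + c + \frac{3 \sqrt{c}}{5}}}{7} = \frac{3 \frac{c + \left(3 + c\right)}{3 + c + \frac{3 \sqrt{c}}{5}}}{7} = \frac{3 \frac{3 + 2 c}{3 + c + \frac{3 \sqrt{c}}{5}}}{7} = \frac{3 \left(3 + 2 c\right)}{7 \left(3 + c + \frac{3 \sqrt{c}}{5}\right)}$)
$\frac{1}{Y{\left(-51 \right)}} = \frac{1}{\frac{15}{7} \frac{1}{15 + 3 \sqrt{-51} + 5 \left(-51\right)} \left(3 + 2 \left(-51\right)\right)} = \frac{1}{\frac{15}{7} \frac{1}{15 + 3 i \sqrt{51} - 255} \left(3 - 102\right)} = \frac{1}{\frac{15}{7} \frac{1}{15 + 3 i \sqrt{51} - 255} \left(-99\right)} = \frac{1}{\frac{15}{7} \frac{1}{-240 + 3 i \sqrt{51}} \left(-99\right)} = \frac{1}{\left(- \frac{1485}{7}\right) \frac{1}{-240 + 3 i \sqrt{51}}} = \frac{112}{99} - \frac{7 i \sqrt{51}}{495}$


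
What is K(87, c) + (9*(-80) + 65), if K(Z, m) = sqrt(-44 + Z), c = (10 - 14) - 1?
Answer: -655 + sqrt(43) ≈ -648.44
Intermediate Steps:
c = -5 (c = -4 - 1 = -5)
K(87, c) + (9*(-80) + 65) = sqrt(-44 + 87) + (9*(-80) + 65) = sqrt(43) + (-720 + 65) = sqrt(43) - 655 = -655 + sqrt(43)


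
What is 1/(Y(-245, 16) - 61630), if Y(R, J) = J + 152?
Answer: -1/61462 ≈ -1.6270e-5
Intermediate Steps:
Y(R, J) = 152 + J
1/(Y(-245, 16) - 61630) = 1/((152 + 16) - 61630) = 1/(168 - 61630) = 1/(-61462) = -1/61462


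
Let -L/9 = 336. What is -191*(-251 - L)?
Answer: -529643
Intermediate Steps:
L = -3024 (L = -9*336 = -3024)
-191*(-251 - L) = -191*(-251 - 1*(-3024)) = -191*(-251 + 3024) = -191*2773 = -529643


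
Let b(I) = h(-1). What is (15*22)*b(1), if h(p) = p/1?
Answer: -330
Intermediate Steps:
h(p) = p (h(p) = p*1 = p)
b(I) = -1
(15*22)*b(1) = (15*22)*(-1) = 330*(-1) = -330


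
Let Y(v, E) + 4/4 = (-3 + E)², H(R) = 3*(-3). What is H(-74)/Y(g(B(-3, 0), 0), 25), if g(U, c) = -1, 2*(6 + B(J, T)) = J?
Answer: -3/161 ≈ -0.018634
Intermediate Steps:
B(J, T) = -6 + J/2
H(R) = -9
Y(v, E) = -1 + (-3 + E)²
H(-74)/Y(g(B(-3, 0), 0), 25) = -9/(-1 + (-3 + 25)²) = -9/(-1 + 22²) = -9/(-1 + 484) = -9/483 = -9*1/483 = -3/161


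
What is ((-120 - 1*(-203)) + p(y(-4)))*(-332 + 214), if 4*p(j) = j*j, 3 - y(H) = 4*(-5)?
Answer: -50799/2 ≈ -25400.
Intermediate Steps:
y(H) = 23 (y(H) = 3 - 4*(-5) = 3 - 1*(-20) = 3 + 20 = 23)
p(j) = j**2/4 (p(j) = (j*j)/4 = j**2/4)
((-120 - 1*(-203)) + p(y(-4)))*(-332 + 214) = ((-120 - 1*(-203)) + (1/4)*23**2)*(-332 + 214) = ((-120 + 203) + (1/4)*529)*(-118) = (83 + 529/4)*(-118) = (861/4)*(-118) = -50799/2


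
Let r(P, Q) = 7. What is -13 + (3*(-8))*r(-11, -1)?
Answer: -181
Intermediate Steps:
-13 + (3*(-8))*r(-11, -1) = -13 + (3*(-8))*7 = -13 - 24*7 = -13 - 168 = -181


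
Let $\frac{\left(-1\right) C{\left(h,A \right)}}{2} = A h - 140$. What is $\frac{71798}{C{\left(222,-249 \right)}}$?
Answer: $\frac{35899}{55418} \approx 0.64779$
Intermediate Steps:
$C{\left(h,A \right)} = 280 - 2 A h$ ($C{\left(h,A \right)} = - 2 \left(A h - 140\right) = - 2 \left(-140 + A h\right) = 280 - 2 A h$)
$\frac{71798}{C{\left(222,-249 \right)}} = \frac{71798}{280 - \left(-498\right) 222} = \frac{71798}{280 + 110556} = \frac{71798}{110836} = 71798 \cdot \frac{1}{110836} = \frac{35899}{55418}$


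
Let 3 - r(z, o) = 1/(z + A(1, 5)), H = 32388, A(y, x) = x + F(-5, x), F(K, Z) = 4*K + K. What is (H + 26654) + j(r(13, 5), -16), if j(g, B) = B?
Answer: 59026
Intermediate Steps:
F(K, Z) = 5*K
A(y, x) = -25 + x (A(y, x) = x + 5*(-5) = x - 25 = -25 + x)
r(z, o) = 3 - 1/(-20 + z) (r(z, o) = 3 - 1/(z + (-25 + 5)) = 3 - 1/(z - 20) = 3 - 1/(-20 + z))
(H + 26654) + j(r(13, 5), -16) = (32388 + 26654) - 16 = 59042 - 16 = 59026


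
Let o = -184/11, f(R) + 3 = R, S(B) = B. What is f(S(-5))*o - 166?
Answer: -354/11 ≈ -32.182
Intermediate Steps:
f(R) = -3 + R
o = -184/11 (o = -184*1/11 = -184/11 ≈ -16.727)
f(S(-5))*o - 166 = (-3 - 5)*(-184/11) - 166 = -8*(-184/11) - 166 = 1472/11 - 166 = -354/11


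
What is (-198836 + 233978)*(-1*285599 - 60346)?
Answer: -12157199190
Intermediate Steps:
(-198836 + 233978)*(-1*285599 - 60346) = 35142*(-285599 - 60346) = 35142*(-345945) = -12157199190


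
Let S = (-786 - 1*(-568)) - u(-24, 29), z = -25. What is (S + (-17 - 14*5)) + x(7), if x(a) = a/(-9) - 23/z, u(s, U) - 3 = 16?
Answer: -72868/225 ≈ -323.86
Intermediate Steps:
u(s, U) = 19 (u(s, U) = 3 + 16 = 19)
S = -237 (S = (-786 - 1*(-568)) - 1*19 = (-786 + 568) - 19 = -218 - 19 = -237)
x(a) = 23/25 - a/9 (x(a) = a/(-9) - 23/(-25) = a*(-⅑) - 23*(-1/25) = -a/9 + 23/25 = 23/25 - a/9)
(S + (-17 - 14*5)) + x(7) = (-237 + (-17 - 14*5)) + (23/25 - ⅑*7) = (-237 + (-17 - 70)) + (23/25 - 7/9) = (-237 - 87) + 32/225 = -324 + 32/225 = -72868/225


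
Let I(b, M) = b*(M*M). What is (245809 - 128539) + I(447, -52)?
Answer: 1325958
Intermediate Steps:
I(b, M) = b*M**2
(245809 - 128539) + I(447, -52) = (245809 - 128539) + 447*(-52)**2 = 117270 + 447*2704 = 117270 + 1208688 = 1325958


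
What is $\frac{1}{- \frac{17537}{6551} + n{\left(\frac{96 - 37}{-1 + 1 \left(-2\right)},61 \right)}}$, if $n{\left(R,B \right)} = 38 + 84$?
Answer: $\frac{6551}{781685} \approx 0.0083806$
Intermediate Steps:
$n{\left(R,B \right)} = 122$
$\frac{1}{- \frac{17537}{6551} + n{\left(\frac{96 - 37}{-1 + 1 \left(-2\right)},61 \right)}} = \frac{1}{- \frac{17537}{6551} + 122} = \frac{1}{\frac{781685}{6551}} = \frac{6551}{781685}$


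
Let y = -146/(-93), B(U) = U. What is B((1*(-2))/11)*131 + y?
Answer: -22760/1023 ≈ -22.248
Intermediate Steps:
y = 146/93 (y = -146*(-1/93) = 146/93 ≈ 1.5699)
B((1*(-2))/11)*131 + y = ((1*(-2))/11)*131 + 146/93 = -2*1/11*131 + 146/93 = -2/11*131 + 146/93 = -262/11 + 146/93 = -22760/1023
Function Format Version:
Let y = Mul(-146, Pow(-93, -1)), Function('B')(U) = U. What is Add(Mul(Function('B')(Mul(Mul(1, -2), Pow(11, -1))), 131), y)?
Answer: Rational(-22760, 1023) ≈ -22.248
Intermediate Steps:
y = Rational(146, 93) (y = Mul(-146, Rational(-1, 93)) = Rational(146, 93) ≈ 1.5699)
Add(Mul(Function('B')(Mul(Mul(1, -2), Pow(11, -1))), 131), y) = Add(Mul(Mul(Mul(1, -2), Pow(11, -1)), 131), Rational(146, 93)) = Add(Mul(Mul(-2, Rational(1, 11)), 131), Rational(146, 93)) = Add(Mul(Rational(-2, 11), 131), Rational(146, 93)) = Add(Rational(-262, 11), Rational(146, 93)) = Rational(-22760, 1023)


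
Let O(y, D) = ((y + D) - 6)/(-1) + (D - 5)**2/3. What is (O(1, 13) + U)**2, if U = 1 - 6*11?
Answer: 24025/9 ≈ 2669.4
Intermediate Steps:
U = -65 (U = 1 - 66 = -65)
O(y, D) = 6 - D - y + (-5 + D)**2/3 (O(y, D) = ((D + y) - 6)*(-1) + (-5 + D)**2*(1/3) = (-6 + D + y)*(-1) + (-5 + D)**2/3 = (6 - D - y) + (-5 + D)**2/3 = 6 - D - y + (-5 + D)**2/3)
(O(1, 13) + U)**2 = ((6 - 1*13 - 1*1 + (-5 + 13)**2/3) - 65)**2 = ((6 - 13 - 1 + (1/3)*8**2) - 65)**2 = ((6 - 13 - 1 + (1/3)*64) - 65)**2 = ((6 - 13 - 1 + 64/3) - 65)**2 = (40/3 - 65)**2 = (-155/3)**2 = 24025/9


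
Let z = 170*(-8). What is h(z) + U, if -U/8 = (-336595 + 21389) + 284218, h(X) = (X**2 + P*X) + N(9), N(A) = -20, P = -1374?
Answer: 3966124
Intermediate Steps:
z = -1360
h(X) = -20 + X**2 - 1374*X (h(X) = (X**2 - 1374*X) - 20 = -20 + X**2 - 1374*X)
U = 247904 (U = -8*((-336595 + 21389) + 284218) = -8*(-315206 + 284218) = -8*(-30988) = 247904)
h(z) + U = (-20 + (-1360)**2 - 1374*(-1360)) + 247904 = (-20 + 1849600 + 1868640) + 247904 = 3718220 + 247904 = 3966124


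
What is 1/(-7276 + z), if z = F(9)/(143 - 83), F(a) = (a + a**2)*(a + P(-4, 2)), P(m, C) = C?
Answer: -2/14519 ≈ -0.00013775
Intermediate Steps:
F(a) = (2 + a)*(a + a**2) (F(a) = (a + a**2)*(a + 2) = (a + a**2)*(2 + a) = (2 + a)*(a + a**2))
z = 33/2 (z = (9*(2 + 9**2 + 3*9))/(143 - 83) = (9*(2 + 81 + 27))/60 = (9*110)*(1/60) = 990*(1/60) = 33/2 ≈ 16.500)
1/(-7276 + z) = 1/(-7276 + 33/2) = 1/(-14519/2) = -2/14519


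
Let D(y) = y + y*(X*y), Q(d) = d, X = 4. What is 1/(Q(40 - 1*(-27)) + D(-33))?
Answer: 1/4390 ≈ 0.00022779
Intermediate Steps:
D(y) = y + 4*y² (D(y) = y + y*(4*y) = y + 4*y²)
1/(Q(40 - 1*(-27)) + D(-33)) = 1/((40 - 1*(-27)) - 33*(1 + 4*(-33))) = 1/((40 + 27) - 33*(1 - 132)) = 1/(67 - 33*(-131)) = 1/(67 + 4323) = 1/4390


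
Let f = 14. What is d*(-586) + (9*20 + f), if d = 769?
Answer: -450440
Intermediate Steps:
d*(-586) + (9*20 + f) = 769*(-586) + (9*20 + 14) = -450634 + (180 + 14) = -450634 + 194 = -450440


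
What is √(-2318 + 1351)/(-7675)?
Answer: -I*√967/7675 ≈ -0.0040517*I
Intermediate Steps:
√(-2318 + 1351)/(-7675) = √(-967)*(-1/7675) = (I*√967)*(-1/7675) = -I*√967/7675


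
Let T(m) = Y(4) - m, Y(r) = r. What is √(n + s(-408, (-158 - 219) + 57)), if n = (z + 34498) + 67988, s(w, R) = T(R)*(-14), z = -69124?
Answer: √28826 ≈ 169.78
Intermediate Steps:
T(m) = 4 - m
s(w, R) = -56 + 14*R (s(w, R) = (4 - R)*(-14) = -56 + 14*R)
n = 33362 (n = (-69124 + 34498) + 67988 = -34626 + 67988 = 33362)
√(n + s(-408, (-158 - 219) + 57)) = √(33362 + (-56 + 14*((-158 - 219) + 57))) = √(33362 + (-56 + 14*(-377 + 57))) = √(33362 + (-56 + 14*(-320))) = √(33362 + (-56 - 4480)) = √(33362 - 4536) = √28826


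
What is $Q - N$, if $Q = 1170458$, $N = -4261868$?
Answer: $5432326$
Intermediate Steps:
$Q - N = 1170458 - -4261868 = 1170458 + 4261868 = 5432326$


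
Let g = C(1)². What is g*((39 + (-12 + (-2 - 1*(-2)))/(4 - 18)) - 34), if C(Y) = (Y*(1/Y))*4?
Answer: 656/7 ≈ 93.714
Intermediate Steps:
C(Y) = 4 (C(Y) = (Y/Y)*4 = 1*4 = 4)
g = 16 (g = 4² = 16)
g*((39 + (-12 + (-2 - 1*(-2)))/(4 - 18)) - 34) = 16*((39 + (-12 + (-2 - 1*(-2)))/(4 - 18)) - 34) = 16*((39 + (-12 + (-2 + 2))/(-14)) - 34) = 16*((39 + (-12 + 0)*(-1/14)) - 34) = 16*((39 - 12*(-1/14)) - 34) = 16*((39 + 6/7) - 34) = 16*(279/7 - 34) = 16*(41/7) = 656/7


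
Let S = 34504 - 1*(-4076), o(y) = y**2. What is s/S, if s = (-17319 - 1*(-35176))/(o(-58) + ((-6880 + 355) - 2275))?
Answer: -17857/209720880 ≈ -8.5147e-5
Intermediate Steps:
S = 38580 (S = 34504 + 4076 = 38580)
s = -17857/5436 (s = (-17319 - 1*(-35176))/((-58)**2 + ((-6880 + 355) - 2275)) = (-17319 + 35176)/(3364 + (-6525 - 2275)) = 17857/(3364 - 8800) = 17857/(-5436) = 17857*(-1/5436) = -17857/5436 ≈ -3.2850)
s/S = -17857/5436/38580 = -17857/5436*1/38580 = -17857/209720880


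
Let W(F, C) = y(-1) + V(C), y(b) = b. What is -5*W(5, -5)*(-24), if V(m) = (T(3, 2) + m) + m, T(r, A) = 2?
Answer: -1080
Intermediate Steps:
V(m) = 2 + 2*m (V(m) = (2 + m) + m = 2 + 2*m)
W(F, C) = 1 + 2*C (W(F, C) = -1 + (2 + 2*C) = 1 + 2*C)
-5*W(5, -5)*(-24) = -5*(1 + 2*(-5))*(-24) = -5*(1 - 10)*(-24) = -5*(-9)*(-24) = 45*(-24) = -1080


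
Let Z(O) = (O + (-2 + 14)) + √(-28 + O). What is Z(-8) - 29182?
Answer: -29178 + 6*I ≈ -29178.0 + 6.0*I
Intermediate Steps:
Z(O) = 12 + O + √(-28 + O) (Z(O) = (O + 12) + √(-28 + O) = (12 + O) + √(-28 + O) = 12 + O + √(-28 + O))
Z(-8) - 29182 = (12 - 8 + √(-28 - 8)) - 29182 = (12 - 8 + √(-36)) - 29182 = (12 - 8 + 6*I) - 29182 = (4 + 6*I) - 29182 = -29178 + 6*I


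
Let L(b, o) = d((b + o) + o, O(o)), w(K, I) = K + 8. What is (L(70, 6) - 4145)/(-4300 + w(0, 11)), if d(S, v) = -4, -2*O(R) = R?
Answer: 4149/4292 ≈ 0.96668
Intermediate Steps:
O(R) = -R/2
w(K, I) = 8 + K
L(b, o) = -4
(L(70, 6) - 4145)/(-4300 + w(0, 11)) = (-4 - 4145)/(-4300 + (8 + 0)) = -4149/(-4300 + 8) = -4149/(-4292) = -4149*(-1/4292) = 4149/4292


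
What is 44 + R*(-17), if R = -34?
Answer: 622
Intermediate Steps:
44 + R*(-17) = 44 - 34*(-17) = 44 + 578 = 622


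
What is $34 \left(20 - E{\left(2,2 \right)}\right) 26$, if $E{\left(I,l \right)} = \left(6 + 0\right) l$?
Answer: $7072$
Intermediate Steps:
$E{\left(I,l \right)} = 6 l$
$34 \left(20 - E{\left(2,2 \right)}\right) 26 = 34 \left(20 - 6 \cdot 2\right) 26 = 34 \left(20 - 12\right) 26 = 34 \cdot 8 \cdot 26 = 272 \cdot 26 = 7072$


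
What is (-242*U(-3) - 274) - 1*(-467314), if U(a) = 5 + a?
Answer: 466556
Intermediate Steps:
(-242*U(-3) - 274) - 1*(-467314) = (-242*(5 - 3) - 274) - 1*(-467314) = (-242*2 - 274) + 467314 = (-484 - 274) + 467314 = -758 + 467314 = 466556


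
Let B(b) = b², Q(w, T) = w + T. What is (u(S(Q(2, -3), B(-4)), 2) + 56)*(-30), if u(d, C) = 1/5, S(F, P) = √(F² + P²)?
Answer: -1686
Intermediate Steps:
Q(w, T) = T + w
u(d, C) = ⅕
(u(S(Q(2, -3), B(-4)), 2) + 56)*(-30) = (⅕ + 56)*(-30) = (281/5)*(-30) = -1686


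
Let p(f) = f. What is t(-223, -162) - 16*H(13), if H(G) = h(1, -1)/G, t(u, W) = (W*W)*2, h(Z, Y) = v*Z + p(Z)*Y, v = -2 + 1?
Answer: 682376/13 ≈ 52490.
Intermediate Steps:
v = -1
h(Z, Y) = -Z + Y*Z (h(Z, Y) = -Z + Z*Y = -Z + Y*Z)
t(u, W) = 2*W² (t(u, W) = W²*2 = 2*W²)
H(G) = -2/G (H(G) = (1*(-1 - 1))/G = (1*(-2))/G = -2/G)
t(-223, -162) - 16*H(13) = 2*(-162)² - (-32)/13 = 2*26244 - (-32)/13 = 52488 - 16*(-2/13) = 52488 + 32/13 = 682376/13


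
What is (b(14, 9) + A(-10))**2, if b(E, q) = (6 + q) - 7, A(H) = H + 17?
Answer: 225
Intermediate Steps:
A(H) = 17 + H
b(E, q) = -1 + q
(b(14, 9) + A(-10))**2 = ((-1 + 9) + (17 - 10))**2 = (8 + 7)**2 = 15**2 = 225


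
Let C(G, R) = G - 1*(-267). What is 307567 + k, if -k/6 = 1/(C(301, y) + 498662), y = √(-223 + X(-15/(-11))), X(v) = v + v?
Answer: 25591112234/83205 ≈ 3.0757e+5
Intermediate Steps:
X(v) = 2*v
y = I*√26653/11 (y = √(-223 + 2*(-15/(-11))) = √(-223 + 2*(-15*(-1/11))) = √(-223 + 2*(15/11)) = √(-223 + 30/11) = √(-2423/11) = I*√26653/11 ≈ 14.842*I)
C(G, R) = 267 + G (C(G, R) = G + 267 = 267 + G)
k = -1/83205 (k = -6/((267 + 301) + 498662) = -6/(568 + 498662) = -6/499230 = -6*1/499230 = -1/83205 ≈ -1.2019e-5)
307567 + k = 307567 - 1/83205 = 25591112234/83205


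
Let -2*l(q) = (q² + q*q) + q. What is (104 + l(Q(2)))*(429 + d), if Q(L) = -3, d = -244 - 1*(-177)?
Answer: 34933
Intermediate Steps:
d = -67 (d = -244 + 177 = -67)
l(q) = -q² - q/2 (l(q) = -((q² + q*q) + q)/2 = -((q² + q²) + q)/2 = -(2*q² + q)/2 = -(q + 2*q²)/2 = -q² - q/2)
(104 + l(Q(2)))*(429 + d) = (104 - 1*(-3)*(½ - 3))*(429 - 67) = (104 - 1*(-3)*(-5/2))*362 = (104 - 15/2)*362 = (193/2)*362 = 34933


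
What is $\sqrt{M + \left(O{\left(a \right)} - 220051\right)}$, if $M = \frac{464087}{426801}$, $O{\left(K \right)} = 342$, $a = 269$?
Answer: $\frac{i \sqrt{40021794223186422}}{426801} \approx 468.73 i$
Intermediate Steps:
$M = \frac{464087}{426801}$ ($M = 464087 \cdot \frac{1}{426801} = \frac{464087}{426801} \approx 1.0874$)
$\sqrt{M + \left(O{\left(a \right)} - 220051\right)} = \sqrt{\frac{464087}{426801} + \left(342 - 220051\right)} = \sqrt{\frac{464087}{426801} - 219709} = \sqrt{- \frac{93771556822}{426801}} = \frac{i \sqrt{40021794223186422}}{426801}$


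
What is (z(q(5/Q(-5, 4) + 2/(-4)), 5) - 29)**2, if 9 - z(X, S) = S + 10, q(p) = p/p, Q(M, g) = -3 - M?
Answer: 1225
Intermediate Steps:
q(p) = 1
z(X, S) = -1 - S (z(X, S) = 9 - (S + 10) = 9 - (10 + S) = 9 + (-10 - S) = -1 - S)
(z(q(5/Q(-5, 4) + 2/(-4)), 5) - 29)**2 = ((-1 - 1*5) - 29)**2 = ((-1 - 5) - 29)**2 = (-6 - 29)**2 = (-35)**2 = 1225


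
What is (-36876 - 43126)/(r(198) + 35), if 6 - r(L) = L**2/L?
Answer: 80002/157 ≈ 509.57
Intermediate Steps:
r(L) = 6 - L (r(L) = 6 - L**2/L = 6 - L)
(-36876 - 43126)/(r(198) + 35) = (-36876 - 43126)/((6 - 1*198) + 35) = -80002/((6 - 198) + 35) = -80002/(-192 + 35) = -80002/(-157) = -80002*(-1/157) = 80002/157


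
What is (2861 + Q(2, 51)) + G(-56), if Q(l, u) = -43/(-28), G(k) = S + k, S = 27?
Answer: 79339/28 ≈ 2833.5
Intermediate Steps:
G(k) = 27 + k
Q(l, u) = 43/28 (Q(l, u) = -43*(-1/28) = 43/28)
(2861 + Q(2, 51)) + G(-56) = (2861 + 43/28) + (27 - 56) = 80151/28 - 29 = 79339/28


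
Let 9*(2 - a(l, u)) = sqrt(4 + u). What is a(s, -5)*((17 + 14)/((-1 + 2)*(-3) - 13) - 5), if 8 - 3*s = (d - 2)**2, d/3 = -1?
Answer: -111/8 + 37*I/48 ≈ -13.875 + 0.77083*I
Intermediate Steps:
d = -3 (d = 3*(-1) = -3)
s = -17/3 (s = 8/3 - (-3 - 2)**2/3 = 8/3 - 1/3*(-5)**2 = 8/3 - 1/3*25 = 8/3 - 25/3 = -17/3 ≈ -5.6667)
a(l, u) = 2 - sqrt(4 + u)/9
a(s, -5)*((17 + 14)/((-1 + 2)*(-3) - 13) - 5) = (2 - sqrt(4 - 5)/9)*((17 + 14)/((-1 + 2)*(-3) - 13) - 5) = (2 - I/9)*(31/(1*(-3) - 13) - 5) = (2 - I/9)*(31/(-3 - 13) - 5) = (2 - I/9)*(31/(-16) - 5) = (2 - I/9)*(31*(-1/16) - 5) = (2 - I/9)*(-31/16 - 5) = (2 - I/9)*(-111/16) = -111/8 + 37*I/48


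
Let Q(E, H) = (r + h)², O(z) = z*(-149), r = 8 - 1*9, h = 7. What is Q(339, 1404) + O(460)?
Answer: -68504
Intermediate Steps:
r = -1 (r = 8 - 9 = -1)
O(z) = -149*z
Q(E, H) = 36 (Q(E, H) = (-1 + 7)² = 6² = 36)
Q(339, 1404) + O(460) = 36 - 149*460 = 36 - 68540 = -68504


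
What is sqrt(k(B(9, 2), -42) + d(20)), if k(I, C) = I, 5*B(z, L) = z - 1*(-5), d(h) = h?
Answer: sqrt(570)/5 ≈ 4.7749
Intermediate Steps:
B(z, L) = 1 + z/5 (B(z, L) = (z - 1*(-5))/5 = (z + 5)/5 = (5 + z)/5 = 1 + z/5)
sqrt(k(B(9, 2), -42) + d(20)) = sqrt((1 + (1/5)*9) + 20) = sqrt((1 + 9/5) + 20) = sqrt(14/5 + 20) = sqrt(114/5) = sqrt(570)/5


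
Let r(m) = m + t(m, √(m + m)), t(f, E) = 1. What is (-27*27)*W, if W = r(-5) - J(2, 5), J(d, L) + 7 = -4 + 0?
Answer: -5103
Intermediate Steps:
r(m) = 1 + m (r(m) = m + 1 = 1 + m)
J(d, L) = -11 (J(d, L) = -7 + (-4 + 0) = -7 - 4 = -11)
W = 7 (W = (1 - 5) - 1*(-11) = -4 + 11 = 7)
(-27*27)*W = -27*27*7 = -729*7 = -5103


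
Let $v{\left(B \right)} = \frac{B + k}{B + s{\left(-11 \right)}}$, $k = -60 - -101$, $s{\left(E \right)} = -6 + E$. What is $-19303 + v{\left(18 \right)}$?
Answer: $-19244$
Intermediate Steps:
$k = 41$ ($k = -60 + 101 = 41$)
$v{\left(B \right)} = \frac{41 + B}{-17 + B}$ ($v{\left(B \right)} = \frac{B + 41}{B - 17} = \frac{41 + B}{B - 17} = \frac{41 + B}{-17 + B}$)
$-19303 + v{\left(18 \right)} = -19303 + \frac{41 + 18}{-17 + 18} = -19303 + 1^{-1} \cdot 59 = -19303 + 1 \cdot 59 = -19303 + 59 = -19244$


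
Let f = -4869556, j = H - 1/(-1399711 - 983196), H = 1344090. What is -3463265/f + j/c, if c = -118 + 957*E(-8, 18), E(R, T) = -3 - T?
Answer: -15429588810004912511/234568776887887780 ≈ -65.779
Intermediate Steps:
j = 3202841469631/2382907 (j = 1344090 - 1/(-1399711 - 983196) = 1344090 - 1/(-2382907) = 1344090 - 1*(-1/2382907) = 1344090 + 1/2382907 = 3202841469631/2382907 ≈ 1.3441e+6)
c = -20215 (c = -118 + 957*(-3 - 1*18) = -118 + 957*(-3 - 18) = -118 + 957*(-21) = -118 - 20097 = -20215)
-3463265/f + j/c = -3463265/(-4869556) + (3202841469631/2382907)/(-20215) = -3463265*(-1/4869556) + (3202841469631/2382907)*(-1/20215) = 3463265/4869556 - 3202841469631/48170465005 = -15429588810004912511/234568776887887780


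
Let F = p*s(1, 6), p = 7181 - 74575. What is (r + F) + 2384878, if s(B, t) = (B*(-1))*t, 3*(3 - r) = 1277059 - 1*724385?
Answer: 7815061/3 ≈ 2.6050e+6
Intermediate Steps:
r = -552665/3 (r = 3 - (1277059 - 1*724385)/3 = 3 - (1277059 - 724385)/3 = 3 - ⅓*552674 = 3 - 552674/3 = -552665/3 ≈ -1.8422e+5)
p = -67394
s(B, t) = -B*t (s(B, t) = (-B)*t = -B*t)
F = 404364 (F = -(-67394)*6 = -67394*(-6) = 404364)
(r + F) + 2384878 = (-552665/3 + 404364) + 2384878 = 660427/3 + 2384878 = 7815061/3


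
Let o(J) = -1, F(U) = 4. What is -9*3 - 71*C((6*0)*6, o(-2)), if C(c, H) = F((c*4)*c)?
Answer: -311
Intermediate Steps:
C(c, H) = 4
-9*3 - 71*C((6*0)*6, o(-2)) = -9*3 - 71*4 = -27 - 284 = -311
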